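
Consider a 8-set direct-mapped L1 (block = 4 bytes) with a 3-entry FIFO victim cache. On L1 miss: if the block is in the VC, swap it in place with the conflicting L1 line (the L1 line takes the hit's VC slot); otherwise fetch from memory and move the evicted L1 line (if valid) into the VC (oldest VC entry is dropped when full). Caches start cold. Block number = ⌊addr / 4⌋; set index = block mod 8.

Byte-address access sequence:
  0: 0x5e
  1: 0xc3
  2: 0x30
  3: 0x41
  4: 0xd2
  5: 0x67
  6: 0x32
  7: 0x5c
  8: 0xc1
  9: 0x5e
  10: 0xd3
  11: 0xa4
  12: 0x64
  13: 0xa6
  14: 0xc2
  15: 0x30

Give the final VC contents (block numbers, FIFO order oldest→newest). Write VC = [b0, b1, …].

#0 0x5e→b23/s7 MISS; vc=[]
#1 0xc3→b48/s0 MISS; vc=[]
#2 0x30→b12/s4 MISS; vc=[]
#3 0x41→b16/s0 MISS; vc=[48]
#4 0xd2→b52/s4 MISS; vc=[48,12]
#5 0x67→b25/s1 MISS; vc=[48,12]
#6 0x32→b12/s4 VC-HIT; vc=[48,52]
#7 0x5c→b23/s7 L1-HIT; vc=[48,52]
#8 0xc1→b48/s0 VC-HIT; vc=[16,52]
#9 0x5e→b23/s7 L1-HIT; vc=[16,52]
#10 0xd3→b52/s4 VC-HIT; vc=[16,12]
#11 0xa4→b41/s1 MISS; vc=[16,12,25]
#12 0x64→b25/s1 VC-HIT; vc=[16,12,41]
#13 0xa6→b41/s1 VC-HIT; vc=[16,12,25]
#14 0xc2→b48/s0 L1-HIT; vc=[16,12,25]
#15 0x30→b12/s4 VC-HIT; vc=[16,52,25]

VC = [16, 52, 25]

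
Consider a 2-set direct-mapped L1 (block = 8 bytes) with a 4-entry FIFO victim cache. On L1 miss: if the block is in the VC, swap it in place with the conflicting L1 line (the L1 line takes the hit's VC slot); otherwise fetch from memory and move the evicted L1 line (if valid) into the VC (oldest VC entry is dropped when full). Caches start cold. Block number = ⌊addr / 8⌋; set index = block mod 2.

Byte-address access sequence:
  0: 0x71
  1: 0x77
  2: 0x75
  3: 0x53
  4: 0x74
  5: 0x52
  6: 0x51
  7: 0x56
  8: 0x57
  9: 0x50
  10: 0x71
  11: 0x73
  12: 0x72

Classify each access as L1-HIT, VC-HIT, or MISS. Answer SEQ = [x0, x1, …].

0: 0x71 (blk 14, set 0) → MISS  vc=[]
1: 0x77 (blk 14, set 0) → L1-HIT  vc=[]
2: 0x75 (blk 14, set 0) → L1-HIT  vc=[]
3: 0x53 (blk 10, set 0) → MISS  vc=[14]
4: 0x74 (blk 14, set 0) → VC-HIT  vc=[10]
5: 0x52 (blk 10, set 0) → VC-HIT  vc=[14]
6: 0x51 (blk 10, set 0) → L1-HIT  vc=[14]
7: 0x56 (blk 10, set 0) → L1-HIT  vc=[14]
8: 0x57 (blk 10, set 0) → L1-HIT  vc=[14]
9: 0x50 (blk 10, set 0) → L1-HIT  vc=[14]
10: 0x71 (blk 14, set 0) → VC-HIT  vc=[10]
11: 0x73 (blk 14, set 0) → L1-HIT  vc=[10]
12: 0x72 (blk 14, set 0) → L1-HIT  vc=[10]

SEQ = [MISS, L1-HIT, L1-HIT, MISS, VC-HIT, VC-HIT, L1-HIT, L1-HIT, L1-HIT, L1-HIT, VC-HIT, L1-HIT, L1-HIT]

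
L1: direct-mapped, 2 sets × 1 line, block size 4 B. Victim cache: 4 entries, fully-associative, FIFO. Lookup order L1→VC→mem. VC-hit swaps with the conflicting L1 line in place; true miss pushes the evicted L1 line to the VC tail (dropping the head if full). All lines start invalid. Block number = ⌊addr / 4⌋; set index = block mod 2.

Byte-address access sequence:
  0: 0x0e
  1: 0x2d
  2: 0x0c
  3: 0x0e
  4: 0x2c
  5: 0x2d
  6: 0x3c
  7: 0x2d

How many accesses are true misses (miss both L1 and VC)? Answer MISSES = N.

MISSES = 3

0: 0xe (blk 3, set 1) → MISS  vc=[]
1: 0x2d (blk 11, set 1) → MISS  vc=[3]
2: 0xc (blk 3, set 1) → VC-HIT  vc=[11]
3: 0xe (blk 3, set 1) → L1-HIT  vc=[11]
4: 0x2c (blk 11, set 1) → VC-HIT  vc=[3]
5: 0x2d (blk 11, set 1) → L1-HIT  vc=[3]
6: 0x3c (blk 15, set 1) → MISS  vc=[3, 11]
7: 0x2d (blk 11, set 1) → VC-HIT  vc=[3, 15]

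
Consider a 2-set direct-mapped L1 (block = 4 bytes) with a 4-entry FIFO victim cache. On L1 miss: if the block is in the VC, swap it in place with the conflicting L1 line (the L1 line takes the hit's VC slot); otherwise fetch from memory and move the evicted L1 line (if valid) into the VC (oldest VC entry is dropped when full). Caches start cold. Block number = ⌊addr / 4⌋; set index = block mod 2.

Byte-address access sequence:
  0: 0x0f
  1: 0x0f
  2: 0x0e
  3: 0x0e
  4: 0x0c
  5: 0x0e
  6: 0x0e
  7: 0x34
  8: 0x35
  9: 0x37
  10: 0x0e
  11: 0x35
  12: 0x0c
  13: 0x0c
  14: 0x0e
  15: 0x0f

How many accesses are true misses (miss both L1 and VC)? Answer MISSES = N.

#0 0xf→b3/s1 MISS; vc=[]
#1 0xf→b3/s1 L1-HIT; vc=[]
#2 0xe→b3/s1 L1-HIT; vc=[]
#3 0xe→b3/s1 L1-HIT; vc=[]
#4 0xc→b3/s1 L1-HIT; vc=[]
#5 0xe→b3/s1 L1-HIT; vc=[]
#6 0xe→b3/s1 L1-HIT; vc=[]
#7 0x34→b13/s1 MISS; vc=[3]
#8 0x35→b13/s1 L1-HIT; vc=[3]
#9 0x37→b13/s1 L1-HIT; vc=[3]
#10 0xe→b3/s1 VC-HIT; vc=[13]
#11 0x35→b13/s1 VC-HIT; vc=[3]
#12 0xc→b3/s1 VC-HIT; vc=[13]
#13 0xc→b3/s1 L1-HIT; vc=[13]
#14 0xe→b3/s1 L1-HIT; vc=[13]
#15 0xf→b3/s1 L1-HIT; vc=[13]

MISSES = 2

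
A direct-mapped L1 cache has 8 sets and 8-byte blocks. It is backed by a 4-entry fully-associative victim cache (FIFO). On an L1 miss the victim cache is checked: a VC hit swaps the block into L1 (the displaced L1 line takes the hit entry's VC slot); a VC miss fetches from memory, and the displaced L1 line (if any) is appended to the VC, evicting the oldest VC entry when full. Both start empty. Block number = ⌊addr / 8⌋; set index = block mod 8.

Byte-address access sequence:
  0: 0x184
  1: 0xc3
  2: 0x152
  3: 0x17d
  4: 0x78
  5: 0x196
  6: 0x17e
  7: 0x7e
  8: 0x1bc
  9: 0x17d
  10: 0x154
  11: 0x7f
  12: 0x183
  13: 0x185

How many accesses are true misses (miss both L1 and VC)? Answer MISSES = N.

MISSES = 7

0: 0x184 (blk 48, set 0) → MISS  vc=[]
1: 0xc3 (blk 24, set 0) → MISS  vc=[48]
2: 0x152 (blk 42, set 2) → MISS  vc=[48]
3: 0x17d (blk 47, set 7) → MISS  vc=[48]
4: 0x78 (blk 15, set 7) → MISS  vc=[48, 47]
5: 0x196 (blk 50, set 2) → MISS  vc=[48, 47, 42]
6: 0x17e (blk 47, set 7) → VC-HIT  vc=[48, 15, 42]
7: 0x7e (blk 15, set 7) → VC-HIT  vc=[48, 47, 42]
8: 0x1bc (blk 55, set 7) → MISS  vc=[48, 47, 42, 15]
9: 0x17d (blk 47, set 7) → VC-HIT  vc=[48, 55, 42, 15]
10: 0x154 (blk 42, set 2) → VC-HIT  vc=[48, 55, 50, 15]
11: 0x7f (blk 15, set 7) → VC-HIT  vc=[48, 55, 50, 47]
12: 0x183 (blk 48, set 0) → VC-HIT  vc=[24, 55, 50, 47]
13: 0x185 (blk 48, set 0) → L1-HIT  vc=[24, 55, 50, 47]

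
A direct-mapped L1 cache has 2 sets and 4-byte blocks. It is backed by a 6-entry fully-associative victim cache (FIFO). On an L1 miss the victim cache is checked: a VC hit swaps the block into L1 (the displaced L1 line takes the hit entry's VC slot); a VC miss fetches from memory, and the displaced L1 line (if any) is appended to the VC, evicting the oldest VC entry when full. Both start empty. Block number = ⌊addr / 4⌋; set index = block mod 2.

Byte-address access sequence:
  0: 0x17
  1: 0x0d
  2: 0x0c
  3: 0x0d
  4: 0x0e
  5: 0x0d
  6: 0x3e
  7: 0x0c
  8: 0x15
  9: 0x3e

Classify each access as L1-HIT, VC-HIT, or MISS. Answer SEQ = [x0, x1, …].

SEQ = [MISS, MISS, L1-HIT, L1-HIT, L1-HIT, L1-HIT, MISS, VC-HIT, VC-HIT, VC-HIT]

  [0] addr=0x17 blk=5 s=1: MISS | VC []
  [1] addr=0xd blk=3 s=1: MISS | VC [5]
  [2] addr=0xc blk=3 s=1: L1-HIT | VC [5]
  [3] addr=0xd blk=3 s=1: L1-HIT | VC [5]
  [4] addr=0xe blk=3 s=1: L1-HIT | VC [5]
  [5] addr=0xd blk=3 s=1: L1-HIT | VC [5]
  [6] addr=0x3e blk=15 s=1: MISS | VC [5, 3]
  [7] addr=0xc blk=3 s=1: VC-HIT | VC [5, 15]
  [8] addr=0x15 blk=5 s=1: VC-HIT | VC [3, 15]
  [9] addr=0x3e blk=15 s=1: VC-HIT | VC [3, 5]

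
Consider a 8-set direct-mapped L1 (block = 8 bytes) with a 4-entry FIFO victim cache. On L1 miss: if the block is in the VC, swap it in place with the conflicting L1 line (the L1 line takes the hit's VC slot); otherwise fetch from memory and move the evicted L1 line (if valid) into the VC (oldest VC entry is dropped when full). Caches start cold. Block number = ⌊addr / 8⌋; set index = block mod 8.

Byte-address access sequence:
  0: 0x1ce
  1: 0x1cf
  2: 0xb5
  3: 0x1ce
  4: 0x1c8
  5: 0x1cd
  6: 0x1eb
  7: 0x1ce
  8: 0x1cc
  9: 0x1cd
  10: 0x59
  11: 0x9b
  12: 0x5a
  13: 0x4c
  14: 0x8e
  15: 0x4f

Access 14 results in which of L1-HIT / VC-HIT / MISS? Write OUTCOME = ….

#0 0x1ce→b57/s1 MISS; vc=[]
#1 0x1cf→b57/s1 L1-HIT; vc=[]
#2 0xb5→b22/s6 MISS; vc=[]
#3 0x1ce→b57/s1 L1-HIT; vc=[]
#4 0x1c8→b57/s1 L1-HIT; vc=[]
#5 0x1cd→b57/s1 L1-HIT; vc=[]
#6 0x1eb→b61/s5 MISS; vc=[]
#7 0x1ce→b57/s1 L1-HIT; vc=[]
#8 0x1cc→b57/s1 L1-HIT; vc=[]
#9 0x1cd→b57/s1 L1-HIT; vc=[]
#10 0x59→b11/s3 MISS; vc=[]
#11 0x9b→b19/s3 MISS; vc=[11]
#12 0x5a→b11/s3 VC-HIT; vc=[19]
#13 0x4c→b9/s1 MISS; vc=[19,57]
#14 0x8e→b17/s1 MISS; vc=[19,57,9]
#15 0x4f→b9/s1 VC-HIT; vc=[19,57,17]

OUTCOME = MISS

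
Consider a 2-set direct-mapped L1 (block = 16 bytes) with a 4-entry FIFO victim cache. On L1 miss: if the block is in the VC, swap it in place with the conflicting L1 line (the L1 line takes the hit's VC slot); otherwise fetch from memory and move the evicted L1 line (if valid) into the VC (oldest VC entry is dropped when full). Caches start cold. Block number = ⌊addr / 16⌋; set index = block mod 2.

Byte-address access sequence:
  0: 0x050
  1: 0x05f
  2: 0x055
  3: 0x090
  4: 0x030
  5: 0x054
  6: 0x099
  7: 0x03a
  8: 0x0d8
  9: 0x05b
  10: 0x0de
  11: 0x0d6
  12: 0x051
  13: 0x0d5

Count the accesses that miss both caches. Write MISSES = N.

0: 0x50 (blk 5, set 1) → MISS  vc=[]
1: 0x5f (blk 5, set 1) → L1-HIT  vc=[]
2: 0x55 (blk 5, set 1) → L1-HIT  vc=[]
3: 0x90 (blk 9, set 1) → MISS  vc=[5]
4: 0x30 (blk 3, set 1) → MISS  vc=[5, 9]
5: 0x54 (blk 5, set 1) → VC-HIT  vc=[3, 9]
6: 0x99 (blk 9, set 1) → VC-HIT  vc=[3, 5]
7: 0x3a (blk 3, set 1) → VC-HIT  vc=[9, 5]
8: 0xd8 (blk 13, set 1) → MISS  vc=[9, 5, 3]
9: 0x5b (blk 5, set 1) → VC-HIT  vc=[9, 13, 3]
10: 0xde (blk 13, set 1) → VC-HIT  vc=[9, 5, 3]
11: 0xd6 (blk 13, set 1) → L1-HIT  vc=[9, 5, 3]
12: 0x51 (blk 5, set 1) → VC-HIT  vc=[9, 13, 3]
13: 0xd5 (blk 13, set 1) → VC-HIT  vc=[9, 5, 3]

MISSES = 4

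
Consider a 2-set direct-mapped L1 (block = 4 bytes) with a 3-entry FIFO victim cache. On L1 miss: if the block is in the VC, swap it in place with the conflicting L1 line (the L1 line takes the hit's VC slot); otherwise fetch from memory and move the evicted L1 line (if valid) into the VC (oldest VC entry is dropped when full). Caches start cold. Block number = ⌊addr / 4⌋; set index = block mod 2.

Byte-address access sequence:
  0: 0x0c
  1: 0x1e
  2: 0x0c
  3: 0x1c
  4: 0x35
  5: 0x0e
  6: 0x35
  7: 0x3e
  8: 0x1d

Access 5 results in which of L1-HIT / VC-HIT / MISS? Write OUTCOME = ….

#0 0xc→b3/s1 MISS; vc=[]
#1 0x1e→b7/s1 MISS; vc=[3]
#2 0xc→b3/s1 VC-HIT; vc=[7]
#3 0x1c→b7/s1 VC-HIT; vc=[3]
#4 0x35→b13/s1 MISS; vc=[3,7]
#5 0xe→b3/s1 VC-HIT; vc=[13,7]
#6 0x35→b13/s1 VC-HIT; vc=[3,7]
#7 0x3e→b15/s1 MISS; vc=[3,7,13]
#8 0x1d→b7/s1 VC-HIT; vc=[3,15,13]

OUTCOME = VC-HIT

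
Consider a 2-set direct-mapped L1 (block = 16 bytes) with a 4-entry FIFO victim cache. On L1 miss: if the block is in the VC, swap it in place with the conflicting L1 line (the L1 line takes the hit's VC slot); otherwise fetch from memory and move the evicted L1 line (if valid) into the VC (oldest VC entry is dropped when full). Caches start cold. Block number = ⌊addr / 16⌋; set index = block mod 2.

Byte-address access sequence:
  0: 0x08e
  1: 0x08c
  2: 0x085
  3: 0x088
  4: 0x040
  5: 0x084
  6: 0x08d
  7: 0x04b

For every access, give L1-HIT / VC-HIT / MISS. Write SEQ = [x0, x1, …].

#0 0x8e→b8/s0 MISS; vc=[]
#1 0x8c→b8/s0 L1-HIT; vc=[]
#2 0x85→b8/s0 L1-HIT; vc=[]
#3 0x88→b8/s0 L1-HIT; vc=[]
#4 0x40→b4/s0 MISS; vc=[8]
#5 0x84→b8/s0 VC-HIT; vc=[4]
#6 0x8d→b8/s0 L1-HIT; vc=[4]
#7 0x4b→b4/s0 VC-HIT; vc=[8]

SEQ = [MISS, L1-HIT, L1-HIT, L1-HIT, MISS, VC-HIT, L1-HIT, VC-HIT]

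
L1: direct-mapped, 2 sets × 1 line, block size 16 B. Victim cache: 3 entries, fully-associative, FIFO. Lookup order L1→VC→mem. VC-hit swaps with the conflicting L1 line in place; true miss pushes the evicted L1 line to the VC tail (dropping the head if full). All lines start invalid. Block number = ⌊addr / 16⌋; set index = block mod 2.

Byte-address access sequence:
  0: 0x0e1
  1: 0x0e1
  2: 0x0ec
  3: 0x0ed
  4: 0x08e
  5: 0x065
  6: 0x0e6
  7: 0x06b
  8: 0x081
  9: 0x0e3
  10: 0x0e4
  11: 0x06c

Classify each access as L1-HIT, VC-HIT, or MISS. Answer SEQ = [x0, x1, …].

#0 0xe1→b14/s0 MISS; vc=[]
#1 0xe1→b14/s0 L1-HIT; vc=[]
#2 0xec→b14/s0 L1-HIT; vc=[]
#3 0xed→b14/s0 L1-HIT; vc=[]
#4 0x8e→b8/s0 MISS; vc=[14]
#5 0x65→b6/s0 MISS; vc=[14,8]
#6 0xe6→b14/s0 VC-HIT; vc=[6,8]
#7 0x6b→b6/s0 VC-HIT; vc=[14,8]
#8 0x81→b8/s0 VC-HIT; vc=[14,6]
#9 0xe3→b14/s0 VC-HIT; vc=[8,6]
#10 0xe4→b14/s0 L1-HIT; vc=[8,6]
#11 0x6c→b6/s0 VC-HIT; vc=[8,14]

SEQ = [MISS, L1-HIT, L1-HIT, L1-HIT, MISS, MISS, VC-HIT, VC-HIT, VC-HIT, VC-HIT, L1-HIT, VC-HIT]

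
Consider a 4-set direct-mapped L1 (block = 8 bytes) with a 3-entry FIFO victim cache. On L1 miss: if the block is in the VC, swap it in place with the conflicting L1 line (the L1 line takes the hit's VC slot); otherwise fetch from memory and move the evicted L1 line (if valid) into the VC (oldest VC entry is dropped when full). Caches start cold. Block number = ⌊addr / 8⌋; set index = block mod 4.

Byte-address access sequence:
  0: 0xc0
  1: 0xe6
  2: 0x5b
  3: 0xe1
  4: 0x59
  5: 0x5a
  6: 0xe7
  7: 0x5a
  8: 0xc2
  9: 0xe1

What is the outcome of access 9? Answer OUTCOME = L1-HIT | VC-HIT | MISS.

OUTCOME = VC-HIT

0: 0xc0 (blk 24, set 0) → MISS  vc=[]
1: 0xe6 (blk 28, set 0) → MISS  vc=[24]
2: 0x5b (blk 11, set 3) → MISS  vc=[24]
3: 0xe1 (blk 28, set 0) → L1-HIT  vc=[24]
4: 0x59 (blk 11, set 3) → L1-HIT  vc=[24]
5: 0x5a (blk 11, set 3) → L1-HIT  vc=[24]
6: 0xe7 (blk 28, set 0) → L1-HIT  vc=[24]
7: 0x5a (blk 11, set 3) → L1-HIT  vc=[24]
8: 0xc2 (blk 24, set 0) → VC-HIT  vc=[28]
9: 0xe1 (blk 28, set 0) → VC-HIT  vc=[24]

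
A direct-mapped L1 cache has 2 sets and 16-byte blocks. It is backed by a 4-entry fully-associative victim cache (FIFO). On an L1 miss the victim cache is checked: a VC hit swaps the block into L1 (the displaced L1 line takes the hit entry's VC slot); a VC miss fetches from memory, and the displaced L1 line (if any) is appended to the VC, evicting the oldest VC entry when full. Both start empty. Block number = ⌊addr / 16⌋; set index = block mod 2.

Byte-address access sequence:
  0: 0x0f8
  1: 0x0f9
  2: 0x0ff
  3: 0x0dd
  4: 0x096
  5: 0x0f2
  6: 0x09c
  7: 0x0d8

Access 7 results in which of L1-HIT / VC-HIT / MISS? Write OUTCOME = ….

  [0] addr=0xf8 blk=15 s=1: MISS | VC []
  [1] addr=0xf9 blk=15 s=1: L1-HIT | VC []
  [2] addr=0xff blk=15 s=1: L1-HIT | VC []
  [3] addr=0xdd blk=13 s=1: MISS | VC [15]
  [4] addr=0x96 blk=9 s=1: MISS | VC [15, 13]
  [5] addr=0xf2 blk=15 s=1: VC-HIT | VC [9, 13]
  [6] addr=0x9c blk=9 s=1: VC-HIT | VC [15, 13]
  [7] addr=0xd8 blk=13 s=1: VC-HIT | VC [15, 9]

OUTCOME = VC-HIT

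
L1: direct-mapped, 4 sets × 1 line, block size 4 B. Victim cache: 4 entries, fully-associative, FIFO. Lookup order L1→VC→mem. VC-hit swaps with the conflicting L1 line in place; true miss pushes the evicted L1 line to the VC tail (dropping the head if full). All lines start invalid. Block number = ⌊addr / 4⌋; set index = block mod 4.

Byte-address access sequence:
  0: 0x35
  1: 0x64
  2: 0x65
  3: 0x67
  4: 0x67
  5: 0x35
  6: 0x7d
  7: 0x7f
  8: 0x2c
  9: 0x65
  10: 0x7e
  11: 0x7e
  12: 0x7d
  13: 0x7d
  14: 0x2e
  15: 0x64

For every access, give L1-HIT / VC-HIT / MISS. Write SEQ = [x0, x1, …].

#0 0x35→b13/s1 MISS; vc=[]
#1 0x64→b25/s1 MISS; vc=[13]
#2 0x65→b25/s1 L1-HIT; vc=[13]
#3 0x67→b25/s1 L1-HIT; vc=[13]
#4 0x67→b25/s1 L1-HIT; vc=[13]
#5 0x35→b13/s1 VC-HIT; vc=[25]
#6 0x7d→b31/s3 MISS; vc=[25]
#7 0x7f→b31/s3 L1-HIT; vc=[25]
#8 0x2c→b11/s3 MISS; vc=[25,31]
#9 0x65→b25/s1 VC-HIT; vc=[13,31]
#10 0x7e→b31/s3 VC-HIT; vc=[13,11]
#11 0x7e→b31/s3 L1-HIT; vc=[13,11]
#12 0x7d→b31/s3 L1-HIT; vc=[13,11]
#13 0x7d→b31/s3 L1-HIT; vc=[13,11]
#14 0x2e→b11/s3 VC-HIT; vc=[13,31]
#15 0x64→b25/s1 L1-HIT; vc=[13,31]

SEQ = [MISS, MISS, L1-HIT, L1-HIT, L1-HIT, VC-HIT, MISS, L1-HIT, MISS, VC-HIT, VC-HIT, L1-HIT, L1-HIT, L1-HIT, VC-HIT, L1-HIT]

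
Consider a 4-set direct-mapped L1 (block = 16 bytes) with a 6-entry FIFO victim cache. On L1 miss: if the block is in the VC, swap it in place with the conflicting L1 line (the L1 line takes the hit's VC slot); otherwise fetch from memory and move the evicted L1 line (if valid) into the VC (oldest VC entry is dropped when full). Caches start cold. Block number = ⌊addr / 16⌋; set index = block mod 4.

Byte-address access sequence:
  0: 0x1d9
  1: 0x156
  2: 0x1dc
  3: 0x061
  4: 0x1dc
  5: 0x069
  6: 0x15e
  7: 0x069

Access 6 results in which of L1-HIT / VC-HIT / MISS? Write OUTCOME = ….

OUTCOME = VC-HIT

0: 0x1d9 (blk 29, set 1) → MISS  vc=[]
1: 0x156 (blk 21, set 1) → MISS  vc=[29]
2: 0x1dc (blk 29, set 1) → VC-HIT  vc=[21]
3: 0x61 (blk 6, set 2) → MISS  vc=[21]
4: 0x1dc (blk 29, set 1) → L1-HIT  vc=[21]
5: 0x69 (blk 6, set 2) → L1-HIT  vc=[21]
6: 0x15e (blk 21, set 1) → VC-HIT  vc=[29]
7: 0x69 (blk 6, set 2) → L1-HIT  vc=[29]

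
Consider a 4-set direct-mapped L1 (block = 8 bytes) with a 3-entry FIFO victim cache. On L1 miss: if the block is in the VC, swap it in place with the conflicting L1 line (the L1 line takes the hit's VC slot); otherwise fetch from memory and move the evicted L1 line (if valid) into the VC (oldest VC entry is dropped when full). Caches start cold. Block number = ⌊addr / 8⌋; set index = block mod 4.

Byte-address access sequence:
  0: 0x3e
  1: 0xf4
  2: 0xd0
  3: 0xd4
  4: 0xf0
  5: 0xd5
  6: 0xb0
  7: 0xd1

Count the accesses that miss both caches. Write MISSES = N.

#0 0x3e→b7/s3 MISS; vc=[]
#1 0xf4→b30/s2 MISS; vc=[]
#2 0xd0→b26/s2 MISS; vc=[30]
#3 0xd4→b26/s2 L1-HIT; vc=[30]
#4 0xf0→b30/s2 VC-HIT; vc=[26]
#5 0xd5→b26/s2 VC-HIT; vc=[30]
#6 0xb0→b22/s2 MISS; vc=[30,26]
#7 0xd1→b26/s2 VC-HIT; vc=[30,22]

MISSES = 4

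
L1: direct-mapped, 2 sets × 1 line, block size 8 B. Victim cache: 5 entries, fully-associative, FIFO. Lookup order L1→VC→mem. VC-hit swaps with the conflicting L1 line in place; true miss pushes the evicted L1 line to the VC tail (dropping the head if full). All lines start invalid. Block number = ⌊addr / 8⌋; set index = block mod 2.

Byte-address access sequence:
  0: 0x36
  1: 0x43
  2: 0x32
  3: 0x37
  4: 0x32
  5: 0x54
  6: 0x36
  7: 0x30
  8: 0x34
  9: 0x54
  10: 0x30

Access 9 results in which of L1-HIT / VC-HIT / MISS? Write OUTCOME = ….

0: 0x36 (blk 6, set 0) → MISS  vc=[]
1: 0x43 (blk 8, set 0) → MISS  vc=[6]
2: 0x32 (blk 6, set 0) → VC-HIT  vc=[8]
3: 0x37 (blk 6, set 0) → L1-HIT  vc=[8]
4: 0x32 (blk 6, set 0) → L1-HIT  vc=[8]
5: 0x54 (blk 10, set 0) → MISS  vc=[8, 6]
6: 0x36 (blk 6, set 0) → VC-HIT  vc=[8, 10]
7: 0x30 (blk 6, set 0) → L1-HIT  vc=[8, 10]
8: 0x34 (blk 6, set 0) → L1-HIT  vc=[8, 10]
9: 0x54 (blk 10, set 0) → VC-HIT  vc=[8, 6]
10: 0x30 (blk 6, set 0) → VC-HIT  vc=[8, 10]

OUTCOME = VC-HIT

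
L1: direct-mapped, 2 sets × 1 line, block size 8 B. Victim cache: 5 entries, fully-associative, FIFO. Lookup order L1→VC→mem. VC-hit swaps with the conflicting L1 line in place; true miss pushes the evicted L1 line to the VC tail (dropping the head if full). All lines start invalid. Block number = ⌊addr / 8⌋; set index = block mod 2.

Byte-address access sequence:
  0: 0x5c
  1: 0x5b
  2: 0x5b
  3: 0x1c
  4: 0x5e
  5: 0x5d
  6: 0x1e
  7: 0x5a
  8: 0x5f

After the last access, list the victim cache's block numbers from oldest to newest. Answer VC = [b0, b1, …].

  [0] addr=0x5c blk=11 s=1: MISS | VC []
  [1] addr=0x5b blk=11 s=1: L1-HIT | VC []
  [2] addr=0x5b blk=11 s=1: L1-HIT | VC []
  [3] addr=0x1c blk=3 s=1: MISS | VC [11]
  [4] addr=0x5e blk=11 s=1: VC-HIT | VC [3]
  [5] addr=0x5d blk=11 s=1: L1-HIT | VC [3]
  [6] addr=0x1e blk=3 s=1: VC-HIT | VC [11]
  [7] addr=0x5a blk=11 s=1: VC-HIT | VC [3]
  [8] addr=0x5f blk=11 s=1: L1-HIT | VC [3]

VC = [3]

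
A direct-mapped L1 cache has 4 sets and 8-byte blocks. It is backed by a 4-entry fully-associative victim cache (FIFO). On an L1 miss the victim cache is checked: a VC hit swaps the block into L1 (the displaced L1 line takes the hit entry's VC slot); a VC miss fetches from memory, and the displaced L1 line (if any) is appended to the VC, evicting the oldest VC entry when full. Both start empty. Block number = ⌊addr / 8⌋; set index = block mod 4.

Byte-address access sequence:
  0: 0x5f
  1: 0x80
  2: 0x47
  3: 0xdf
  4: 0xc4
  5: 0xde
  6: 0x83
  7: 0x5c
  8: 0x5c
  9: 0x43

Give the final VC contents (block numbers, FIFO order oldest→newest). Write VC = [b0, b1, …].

VC = [24, 27, 16]

  [0] addr=0x5f blk=11 s=3: MISS | VC []
  [1] addr=0x80 blk=16 s=0: MISS | VC []
  [2] addr=0x47 blk=8 s=0: MISS | VC [16]
  [3] addr=0xdf blk=27 s=3: MISS | VC [16, 11]
  [4] addr=0xc4 blk=24 s=0: MISS | VC [16, 11, 8]
  [5] addr=0xde blk=27 s=3: L1-HIT | VC [16, 11, 8]
  [6] addr=0x83 blk=16 s=0: VC-HIT | VC [24, 11, 8]
  [7] addr=0x5c blk=11 s=3: VC-HIT | VC [24, 27, 8]
  [8] addr=0x5c blk=11 s=3: L1-HIT | VC [24, 27, 8]
  [9] addr=0x43 blk=8 s=0: VC-HIT | VC [24, 27, 16]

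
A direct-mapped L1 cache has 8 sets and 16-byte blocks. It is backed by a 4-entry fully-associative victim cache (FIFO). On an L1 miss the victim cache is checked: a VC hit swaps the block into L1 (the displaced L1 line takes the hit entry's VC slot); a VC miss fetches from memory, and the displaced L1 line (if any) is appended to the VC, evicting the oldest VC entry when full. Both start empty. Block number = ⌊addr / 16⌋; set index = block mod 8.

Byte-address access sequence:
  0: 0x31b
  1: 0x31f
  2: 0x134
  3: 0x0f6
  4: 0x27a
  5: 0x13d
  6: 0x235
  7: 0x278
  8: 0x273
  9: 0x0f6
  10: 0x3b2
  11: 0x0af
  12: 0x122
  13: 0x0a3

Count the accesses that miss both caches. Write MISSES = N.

MISSES = 8

#0 0x31b→b49/s1 MISS; vc=[]
#1 0x31f→b49/s1 L1-HIT; vc=[]
#2 0x134→b19/s3 MISS; vc=[]
#3 0xf6→b15/s7 MISS; vc=[]
#4 0x27a→b39/s7 MISS; vc=[15]
#5 0x13d→b19/s3 L1-HIT; vc=[15]
#6 0x235→b35/s3 MISS; vc=[15,19]
#7 0x278→b39/s7 L1-HIT; vc=[15,19]
#8 0x273→b39/s7 L1-HIT; vc=[15,19]
#9 0xf6→b15/s7 VC-HIT; vc=[39,19]
#10 0x3b2→b59/s3 MISS; vc=[39,19,35]
#11 0xaf→b10/s2 MISS; vc=[39,19,35]
#12 0x122→b18/s2 MISS; vc=[39,19,35,10]
#13 0xa3→b10/s2 VC-HIT; vc=[39,19,35,18]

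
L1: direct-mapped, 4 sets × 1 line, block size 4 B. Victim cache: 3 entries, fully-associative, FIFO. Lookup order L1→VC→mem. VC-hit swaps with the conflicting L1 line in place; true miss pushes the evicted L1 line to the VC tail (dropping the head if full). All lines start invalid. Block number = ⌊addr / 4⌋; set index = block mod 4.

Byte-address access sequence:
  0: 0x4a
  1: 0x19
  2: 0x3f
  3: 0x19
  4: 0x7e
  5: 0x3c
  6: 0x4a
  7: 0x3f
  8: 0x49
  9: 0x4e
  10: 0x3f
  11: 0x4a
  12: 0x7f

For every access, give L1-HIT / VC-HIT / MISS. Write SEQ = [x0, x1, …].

SEQ = [MISS, MISS, MISS, L1-HIT, MISS, VC-HIT, VC-HIT, L1-HIT, L1-HIT, MISS, VC-HIT, L1-HIT, VC-HIT]

  [0] addr=0x4a blk=18 s=2: MISS | VC []
  [1] addr=0x19 blk=6 s=2: MISS | VC [18]
  [2] addr=0x3f blk=15 s=3: MISS | VC [18]
  [3] addr=0x19 blk=6 s=2: L1-HIT | VC [18]
  [4] addr=0x7e blk=31 s=3: MISS | VC [18, 15]
  [5] addr=0x3c blk=15 s=3: VC-HIT | VC [18, 31]
  [6] addr=0x4a blk=18 s=2: VC-HIT | VC [6, 31]
  [7] addr=0x3f blk=15 s=3: L1-HIT | VC [6, 31]
  [8] addr=0x49 blk=18 s=2: L1-HIT | VC [6, 31]
  [9] addr=0x4e blk=19 s=3: MISS | VC [6, 31, 15]
  [10] addr=0x3f blk=15 s=3: VC-HIT | VC [6, 31, 19]
  [11] addr=0x4a blk=18 s=2: L1-HIT | VC [6, 31, 19]
  [12] addr=0x7f blk=31 s=3: VC-HIT | VC [6, 15, 19]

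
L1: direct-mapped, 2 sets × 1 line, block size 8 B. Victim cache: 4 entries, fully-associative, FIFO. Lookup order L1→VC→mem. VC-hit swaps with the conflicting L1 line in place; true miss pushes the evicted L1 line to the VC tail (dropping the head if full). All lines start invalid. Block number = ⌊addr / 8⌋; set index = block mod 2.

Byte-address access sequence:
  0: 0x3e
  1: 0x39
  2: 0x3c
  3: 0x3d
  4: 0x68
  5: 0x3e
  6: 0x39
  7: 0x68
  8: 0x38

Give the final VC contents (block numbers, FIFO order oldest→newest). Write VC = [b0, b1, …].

VC = [13]

#0 0x3e→b7/s1 MISS; vc=[]
#1 0x39→b7/s1 L1-HIT; vc=[]
#2 0x3c→b7/s1 L1-HIT; vc=[]
#3 0x3d→b7/s1 L1-HIT; vc=[]
#4 0x68→b13/s1 MISS; vc=[7]
#5 0x3e→b7/s1 VC-HIT; vc=[13]
#6 0x39→b7/s1 L1-HIT; vc=[13]
#7 0x68→b13/s1 VC-HIT; vc=[7]
#8 0x38→b7/s1 VC-HIT; vc=[13]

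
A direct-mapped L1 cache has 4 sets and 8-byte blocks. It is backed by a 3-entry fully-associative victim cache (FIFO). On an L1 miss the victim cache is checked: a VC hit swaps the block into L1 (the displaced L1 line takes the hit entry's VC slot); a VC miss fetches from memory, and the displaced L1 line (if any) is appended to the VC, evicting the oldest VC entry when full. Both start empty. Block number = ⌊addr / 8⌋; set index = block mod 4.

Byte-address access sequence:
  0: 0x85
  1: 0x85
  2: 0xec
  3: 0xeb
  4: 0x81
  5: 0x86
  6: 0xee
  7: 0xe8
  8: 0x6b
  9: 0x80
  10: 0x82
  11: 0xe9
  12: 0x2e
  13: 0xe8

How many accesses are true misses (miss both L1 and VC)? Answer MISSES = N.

0: 0x85 (blk 16, set 0) → MISS  vc=[]
1: 0x85 (blk 16, set 0) → L1-HIT  vc=[]
2: 0xec (blk 29, set 1) → MISS  vc=[]
3: 0xeb (blk 29, set 1) → L1-HIT  vc=[]
4: 0x81 (blk 16, set 0) → L1-HIT  vc=[]
5: 0x86 (blk 16, set 0) → L1-HIT  vc=[]
6: 0xee (blk 29, set 1) → L1-HIT  vc=[]
7: 0xe8 (blk 29, set 1) → L1-HIT  vc=[]
8: 0x6b (blk 13, set 1) → MISS  vc=[29]
9: 0x80 (blk 16, set 0) → L1-HIT  vc=[29]
10: 0x82 (blk 16, set 0) → L1-HIT  vc=[29]
11: 0xe9 (blk 29, set 1) → VC-HIT  vc=[13]
12: 0x2e (blk 5, set 1) → MISS  vc=[13, 29]
13: 0xe8 (blk 29, set 1) → VC-HIT  vc=[13, 5]

MISSES = 4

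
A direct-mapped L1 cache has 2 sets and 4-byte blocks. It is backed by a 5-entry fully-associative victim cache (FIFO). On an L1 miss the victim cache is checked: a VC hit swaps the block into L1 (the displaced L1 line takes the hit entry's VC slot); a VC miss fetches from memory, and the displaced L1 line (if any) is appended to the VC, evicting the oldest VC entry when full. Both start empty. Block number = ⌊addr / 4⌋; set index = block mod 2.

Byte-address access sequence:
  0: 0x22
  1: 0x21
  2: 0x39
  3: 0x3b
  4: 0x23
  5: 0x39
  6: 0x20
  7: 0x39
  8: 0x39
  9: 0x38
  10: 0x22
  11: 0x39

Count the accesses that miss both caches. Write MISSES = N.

MISSES = 2

#0 0x22→b8/s0 MISS; vc=[]
#1 0x21→b8/s0 L1-HIT; vc=[]
#2 0x39→b14/s0 MISS; vc=[8]
#3 0x3b→b14/s0 L1-HIT; vc=[8]
#4 0x23→b8/s0 VC-HIT; vc=[14]
#5 0x39→b14/s0 VC-HIT; vc=[8]
#6 0x20→b8/s0 VC-HIT; vc=[14]
#7 0x39→b14/s0 VC-HIT; vc=[8]
#8 0x39→b14/s0 L1-HIT; vc=[8]
#9 0x38→b14/s0 L1-HIT; vc=[8]
#10 0x22→b8/s0 VC-HIT; vc=[14]
#11 0x39→b14/s0 VC-HIT; vc=[8]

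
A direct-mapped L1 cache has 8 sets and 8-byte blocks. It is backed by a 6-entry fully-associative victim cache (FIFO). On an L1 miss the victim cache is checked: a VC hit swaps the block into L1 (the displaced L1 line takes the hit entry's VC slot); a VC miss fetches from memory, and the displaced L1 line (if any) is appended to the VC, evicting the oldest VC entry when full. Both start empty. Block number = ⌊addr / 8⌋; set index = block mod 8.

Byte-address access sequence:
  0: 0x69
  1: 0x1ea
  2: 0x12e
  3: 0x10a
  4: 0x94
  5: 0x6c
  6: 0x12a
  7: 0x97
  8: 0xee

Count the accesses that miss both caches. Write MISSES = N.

MISSES = 6

  [0] addr=0x69 blk=13 s=5: MISS | VC []
  [1] addr=0x1ea blk=61 s=5: MISS | VC [13]
  [2] addr=0x12e blk=37 s=5: MISS | VC [13, 61]
  [3] addr=0x10a blk=33 s=1: MISS | VC [13, 61]
  [4] addr=0x94 blk=18 s=2: MISS | VC [13, 61]
  [5] addr=0x6c blk=13 s=5: VC-HIT | VC [37, 61]
  [6] addr=0x12a blk=37 s=5: VC-HIT | VC [13, 61]
  [7] addr=0x97 blk=18 s=2: L1-HIT | VC [13, 61]
  [8] addr=0xee blk=29 s=5: MISS | VC [13, 61, 37]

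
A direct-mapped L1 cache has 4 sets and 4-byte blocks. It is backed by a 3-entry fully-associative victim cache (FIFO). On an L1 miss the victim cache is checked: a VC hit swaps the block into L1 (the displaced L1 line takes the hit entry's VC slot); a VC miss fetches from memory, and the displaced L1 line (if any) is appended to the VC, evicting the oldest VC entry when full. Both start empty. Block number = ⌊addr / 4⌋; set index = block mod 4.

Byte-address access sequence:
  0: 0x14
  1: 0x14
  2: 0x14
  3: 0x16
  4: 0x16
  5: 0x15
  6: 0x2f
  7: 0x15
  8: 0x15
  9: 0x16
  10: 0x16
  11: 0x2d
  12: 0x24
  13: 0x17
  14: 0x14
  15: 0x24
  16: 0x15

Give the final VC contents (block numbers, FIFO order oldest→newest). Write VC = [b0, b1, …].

VC = [9]

0: 0x14 (blk 5, set 1) → MISS  vc=[]
1: 0x14 (blk 5, set 1) → L1-HIT  vc=[]
2: 0x14 (blk 5, set 1) → L1-HIT  vc=[]
3: 0x16 (blk 5, set 1) → L1-HIT  vc=[]
4: 0x16 (blk 5, set 1) → L1-HIT  vc=[]
5: 0x15 (blk 5, set 1) → L1-HIT  vc=[]
6: 0x2f (blk 11, set 3) → MISS  vc=[]
7: 0x15 (blk 5, set 1) → L1-HIT  vc=[]
8: 0x15 (blk 5, set 1) → L1-HIT  vc=[]
9: 0x16 (blk 5, set 1) → L1-HIT  vc=[]
10: 0x16 (blk 5, set 1) → L1-HIT  vc=[]
11: 0x2d (blk 11, set 3) → L1-HIT  vc=[]
12: 0x24 (blk 9, set 1) → MISS  vc=[5]
13: 0x17 (blk 5, set 1) → VC-HIT  vc=[9]
14: 0x14 (blk 5, set 1) → L1-HIT  vc=[9]
15: 0x24 (blk 9, set 1) → VC-HIT  vc=[5]
16: 0x15 (blk 5, set 1) → VC-HIT  vc=[9]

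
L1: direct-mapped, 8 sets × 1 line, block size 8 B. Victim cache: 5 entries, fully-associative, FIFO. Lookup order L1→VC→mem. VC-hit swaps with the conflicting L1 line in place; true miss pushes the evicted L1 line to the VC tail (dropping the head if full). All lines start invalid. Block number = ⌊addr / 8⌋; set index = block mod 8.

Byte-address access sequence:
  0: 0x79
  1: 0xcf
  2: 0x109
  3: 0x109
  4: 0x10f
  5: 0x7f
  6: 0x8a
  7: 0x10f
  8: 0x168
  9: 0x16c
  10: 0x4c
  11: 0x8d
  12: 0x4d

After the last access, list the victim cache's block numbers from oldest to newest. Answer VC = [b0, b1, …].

VC = [25, 17, 33]

0: 0x79 (blk 15, set 7) → MISS  vc=[]
1: 0xcf (blk 25, set 1) → MISS  vc=[]
2: 0x109 (blk 33, set 1) → MISS  vc=[25]
3: 0x109 (blk 33, set 1) → L1-HIT  vc=[25]
4: 0x10f (blk 33, set 1) → L1-HIT  vc=[25]
5: 0x7f (blk 15, set 7) → L1-HIT  vc=[25]
6: 0x8a (blk 17, set 1) → MISS  vc=[25, 33]
7: 0x10f (blk 33, set 1) → VC-HIT  vc=[25, 17]
8: 0x168 (blk 45, set 5) → MISS  vc=[25, 17]
9: 0x16c (blk 45, set 5) → L1-HIT  vc=[25, 17]
10: 0x4c (blk 9, set 1) → MISS  vc=[25, 17, 33]
11: 0x8d (blk 17, set 1) → VC-HIT  vc=[25, 9, 33]
12: 0x4d (blk 9, set 1) → VC-HIT  vc=[25, 17, 33]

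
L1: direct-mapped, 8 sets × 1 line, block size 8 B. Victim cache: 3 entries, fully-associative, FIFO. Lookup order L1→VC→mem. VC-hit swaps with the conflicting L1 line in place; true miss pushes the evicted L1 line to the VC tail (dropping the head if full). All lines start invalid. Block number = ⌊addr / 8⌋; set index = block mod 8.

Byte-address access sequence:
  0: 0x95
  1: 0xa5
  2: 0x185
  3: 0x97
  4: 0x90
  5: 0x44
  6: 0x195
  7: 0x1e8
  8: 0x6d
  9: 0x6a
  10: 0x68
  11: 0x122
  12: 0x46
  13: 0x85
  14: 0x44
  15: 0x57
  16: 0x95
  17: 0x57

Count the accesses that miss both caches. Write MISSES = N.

MISSES = 11

#0 0x95→b18/s2 MISS; vc=[]
#1 0xa5→b20/s4 MISS; vc=[]
#2 0x185→b48/s0 MISS; vc=[]
#3 0x97→b18/s2 L1-HIT; vc=[]
#4 0x90→b18/s2 L1-HIT; vc=[]
#5 0x44→b8/s0 MISS; vc=[48]
#6 0x195→b50/s2 MISS; vc=[48,18]
#7 0x1e8→b61/s5 MISS; vc=[48,18]
#8 0x6d→b13/s5 MISS; vc=[48,18,61]
#9 0x6a→b13/s5 L1-HIT; vc=[48,18,61]
#10 0x68→b13/s5 L1-HIT; vc=[48,18,61]
#11 0x122→b36/s4 MISS; vc=[18,61,20]
#12 0x46→b8/s0 L1-HIT; vc=[18,61,20]
#13 0x85→b16/s0 MISS; vc=[61,20,8]
#14 0x44→b8/s0 VC-HIT; vc=[61,20,16]
#15 0x57→b10/s2 MISS; vc=[20,16,50]
#16 0x95→b18/s2 MISS; vc=[16,50,10]
#17 0x57→b10/s2 VC-HIT; vc=[16,50,18]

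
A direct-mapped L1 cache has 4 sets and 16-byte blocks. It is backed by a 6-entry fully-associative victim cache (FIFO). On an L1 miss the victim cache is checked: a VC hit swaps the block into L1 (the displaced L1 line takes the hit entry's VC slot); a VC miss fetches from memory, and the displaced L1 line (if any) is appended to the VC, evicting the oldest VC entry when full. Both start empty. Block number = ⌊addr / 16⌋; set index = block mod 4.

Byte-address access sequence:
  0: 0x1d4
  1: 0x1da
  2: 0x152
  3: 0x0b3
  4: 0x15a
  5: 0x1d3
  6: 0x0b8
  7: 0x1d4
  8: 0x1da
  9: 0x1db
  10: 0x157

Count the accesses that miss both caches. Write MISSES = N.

MISSES = 3

#0 0x1d4→b29/s1 MISS; vc=[]
#1 0x1da→b29/s1 L1-HIT; vc=[]
#2 0x152→b21/s1 MISS; vc=[29]
#3 0xb3→b11/s3 MISS; vc=[29]
#4 0x15a→b21/s1 L1-HIT; vc=[29]
#5 0x1d3→b29/s1 VC-HIT; vc=[21]
#6 0xb8→b11/s3 L1-HIT; vc=[21]
#7 0x1d4→b29/s1 L1-HIT; vc=[21]
#8 0x1da→b29/s1 L1-HIT; vc=[21]
#9 0x1db→b29/s1 L1-HIT; vc=[21]
#10 0x157→b21/s1 VC-HIT; vc=[29]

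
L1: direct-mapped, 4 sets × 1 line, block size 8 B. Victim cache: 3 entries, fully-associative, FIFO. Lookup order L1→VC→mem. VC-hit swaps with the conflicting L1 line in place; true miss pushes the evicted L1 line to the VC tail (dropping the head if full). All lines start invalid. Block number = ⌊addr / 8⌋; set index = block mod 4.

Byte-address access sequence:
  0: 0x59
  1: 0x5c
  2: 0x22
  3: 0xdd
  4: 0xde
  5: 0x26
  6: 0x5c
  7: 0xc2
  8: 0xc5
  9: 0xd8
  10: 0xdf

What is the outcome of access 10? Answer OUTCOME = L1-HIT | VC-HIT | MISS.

  [0] addr=0x59 blk=11 s=3: MISS | VC []
  [1] addr=0x5c blk=11 s=3: L1-HIT | VC []
  [2] addr=0x22 blk=4 s=0: MISS | VC []
  [3] addr=0xdd blk=27 s=3: MISS | VC [11]
  [4] addr=0xde blk=27 s=3: L1-HIT | VC [11]
  [5] addr=0x26 blk=4 s=0: L1-HIT | VC [11]
  [6] addr=0x5c blk=11 s=3: VC-HIT | VC [27]
  [7] addr=0xc2 blk=24 s=0: MISS | VC [27, 4]
  [8] addr=0xc5 blk=24 s=0: L1-HIT | VC [27, 4]
  [9] addr=0xd8 blk=27 s=3: VC-HIT | VC [11, 4]
  [10] addr=0xdf blk=27 s=3: L1-HIT | VC [11, 4]

OUTCOME = L1-HIT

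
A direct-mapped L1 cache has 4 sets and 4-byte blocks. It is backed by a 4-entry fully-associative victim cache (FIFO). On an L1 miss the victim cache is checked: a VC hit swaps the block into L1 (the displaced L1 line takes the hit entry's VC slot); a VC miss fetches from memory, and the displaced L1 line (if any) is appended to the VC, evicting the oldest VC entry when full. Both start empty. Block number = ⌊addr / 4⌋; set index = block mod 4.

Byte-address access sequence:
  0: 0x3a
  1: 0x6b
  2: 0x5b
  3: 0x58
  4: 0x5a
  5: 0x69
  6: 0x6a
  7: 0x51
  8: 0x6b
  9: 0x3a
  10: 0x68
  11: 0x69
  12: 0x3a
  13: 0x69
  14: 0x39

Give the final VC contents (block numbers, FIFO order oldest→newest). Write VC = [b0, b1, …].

0: 0x3a (blk 14, set 2) → MISS  vc=[]
1: 0x6b (blk 26, set 2) → MISS  vc=[14]
2: 0x5b (blk 22, set 2) → MISS  vc=[14, 26]
3: 0x58 (blk 22, set 2) → L1-HIT  vc=[14, 26]
4: 0x5a (blk 22, set 2) → L1-HIT  vc=[14, 26]
5: 0x69 (blk 26, set 2) → VC-HIT  vc=[14, 22]
6: 0x6a (blk 26, set 2) → L1-HIT  vc=[14, 22]
7: 0x51 (blk 20, set 0) → MISS  vc=[14, 22]
8: 0x6b (blk 26, set 2) → L1-HIT  vc=[14, 22]
9: 0x3a (blk 14, set 2) → VC-HIT  vc=[26, 22]
10: 0x68 (blk 26, set 2) → VC-HIT  vc=[14, 22]
11: 0x69 (blk 26, set 2) → L1-HIT  vc=[14, 22]
12: 0x3a (blk 14, set 2) → VC-HIT  vc=[26, 22]
13: 0x69 (blk 26, set 2) → VC-HIT  vc=[14, 22]
14: 0x39 (blk 14, set 2) → VC-HIT  vc=[26, 22]

VC = [26, 22]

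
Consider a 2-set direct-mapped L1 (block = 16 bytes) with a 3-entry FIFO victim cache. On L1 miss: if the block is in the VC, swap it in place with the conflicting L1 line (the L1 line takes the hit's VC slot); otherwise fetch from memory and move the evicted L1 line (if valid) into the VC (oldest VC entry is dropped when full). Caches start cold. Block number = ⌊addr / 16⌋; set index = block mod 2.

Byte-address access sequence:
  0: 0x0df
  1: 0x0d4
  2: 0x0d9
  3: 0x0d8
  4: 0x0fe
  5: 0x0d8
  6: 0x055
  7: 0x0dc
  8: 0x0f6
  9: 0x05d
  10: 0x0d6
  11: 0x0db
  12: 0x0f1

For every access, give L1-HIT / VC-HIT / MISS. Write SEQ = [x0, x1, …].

0: 0xdf (blk 13, set 1) → MISS  vc=[]
1: 0xd4 (blk 13, set 1) → L1-HIT  vc=[]
2: 0xd9 (blk 13, set 1) → L1-HIT  vc=[]
3: 0xd8 (blk 13, set 1) → L1-HIT  vc=[]
4: 0xfe (blk 15, set 1) → MISS  vc=[13]
5: 0xd8 (blk 13, set 1) → VC-HIT  vc=[15]
6: 0x55 (blk 5, set 1) → MISS  vc=[15, 13]
7: 0xdc (blk 13, set 1) → VC-HIT  vc=[15, 5]
8: 0xf6 (blk 15, set 1) → VC-HIT  vc=[13, 5]
9: 0x5d (blk 5, set 1) → VC-HIT  vc=[13, 15]
10: 0xd6 (blk 13, set 1) → VC-HIT  vc=[5, 15]
11: 0xdb (blk 13, set 1) → L1-HIT  vc=[5, 15]
12: 0xf1 (blk 15, set 1) → VC-HIT  vc=[5, 13]

SEQ = [MISS, L1-HIT, L1-HIT, L1-HIT, MISS, VC-HIT, MISS, VC-HIT, VC-HIT, VC-HIT, VC-HIT, L1-HIT, VC-HIT]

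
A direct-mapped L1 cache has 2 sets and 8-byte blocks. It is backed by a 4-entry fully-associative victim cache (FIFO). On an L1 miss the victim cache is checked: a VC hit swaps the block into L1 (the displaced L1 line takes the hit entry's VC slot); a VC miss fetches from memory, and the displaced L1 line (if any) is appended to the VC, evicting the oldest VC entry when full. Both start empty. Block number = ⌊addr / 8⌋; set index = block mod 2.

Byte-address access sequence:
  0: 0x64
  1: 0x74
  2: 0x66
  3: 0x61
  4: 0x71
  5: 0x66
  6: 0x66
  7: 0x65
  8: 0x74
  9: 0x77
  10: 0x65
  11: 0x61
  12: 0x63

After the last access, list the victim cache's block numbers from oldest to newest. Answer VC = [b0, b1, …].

  [0] addr=0x64 blk=12 s=0: MISS | VC []
  [1] addr=0x74 blk=14 s=0: MISS | VC [12]
  [2] addr=0x66 blk=12 s=0: VC-HIT | VC [14]
  [3] addr=0x61 blk=12 s=0: L1-HIT | VC [14]
  [4] addr=0x71 blk=14 s=0: VC-HIT | VC [12]
  [5] addr=0x66 blk=12 s=0: VC-HIT | VC [14]
  [6] addr=0x66 blk=12 s=0: L1-HIT | VC [14]
  [7] addr=0x65 blk=12 s=0: L1-HIT | VC [14]
  [8] addr=0x74 blk=14 s=0: VC-HIT | VC [12]
  [9] addr=0x77 blk=14 s=0: L1-HIT | VC [12]
  [10] addr=0x65 blk=12 s=0: VC-HIT | VC [14]
  [11] addr=0x61 blk=12 s=0: L1-HIT | VC [14]
  [12] addr=0x63 blk=12 s=0: L1-HIT | VC [14]

VC = [14]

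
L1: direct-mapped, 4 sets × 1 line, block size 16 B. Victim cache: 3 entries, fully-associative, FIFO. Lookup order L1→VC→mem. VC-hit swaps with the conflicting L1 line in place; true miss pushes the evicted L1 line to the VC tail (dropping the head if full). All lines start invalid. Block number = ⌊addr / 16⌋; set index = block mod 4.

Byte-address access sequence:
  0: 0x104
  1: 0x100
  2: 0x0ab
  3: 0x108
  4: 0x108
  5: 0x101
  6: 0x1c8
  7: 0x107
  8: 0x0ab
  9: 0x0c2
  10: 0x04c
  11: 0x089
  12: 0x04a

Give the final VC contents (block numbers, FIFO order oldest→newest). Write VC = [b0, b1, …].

VC = [16, 12, 8]

0: 0x104 (blk 16, set 0) → MISS  vc=[]
1: 0x100 (blk 16, set 0) → L1-HIT  vc=[]
2: 0xab (blk 10, set 2) → MISS  vc=[]
3: 0x108 (blk 16, set 0) → L1-HIT  vc=[]
4: 0x108 (blk 16, set 0) → L1-HIT  vc=[]
5: 0x101 (blk 16, set 0) → L1-HIT  vc=[]
6: 0x1c8 (blk 28, set 0) → MISS  vc=[16]
7: 0x107 (blk 16, set 0) → VC-HIT  vc=[28]
8: 0xab (blk 10, set 2) → L1-HIT  vc=[28]
9: 0xc2 (blk 12, set 0) → MISS  vc=[28, 16]
10: 0x4c (blk 4, set 0) → MISS  vc=[28, 16, 12]
11: 0x89 (blk 8, set 0) → MISS  vc=[16, 12, 4]
12: 0x4a (blk 4, set 0) → VC-HIT  vc=[16, 12, 8]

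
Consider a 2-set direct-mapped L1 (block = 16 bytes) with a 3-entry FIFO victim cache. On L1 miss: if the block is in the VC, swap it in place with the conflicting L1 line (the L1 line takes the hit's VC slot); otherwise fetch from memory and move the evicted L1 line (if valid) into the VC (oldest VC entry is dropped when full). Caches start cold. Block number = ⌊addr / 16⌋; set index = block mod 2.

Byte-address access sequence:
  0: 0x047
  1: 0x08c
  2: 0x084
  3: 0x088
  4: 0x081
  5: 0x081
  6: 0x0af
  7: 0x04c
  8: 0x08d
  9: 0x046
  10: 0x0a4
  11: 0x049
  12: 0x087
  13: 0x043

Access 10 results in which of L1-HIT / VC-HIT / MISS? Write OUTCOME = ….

OUTCOME = VC-HIT

  [0] addr=0x47 blk=4 s=0: MISS | VC []
  [1] addr=0x8c blk=8 s=0: MISS | VC [4]
  [2] addr=0x84 blk=8 s=0: L1-HIT | VC [4]
  [3] addr=0x88 blk=8 s=0: L1-HIT | VC [4]
  [4] addr=0x81 blk=8 s=0: L1-HIT | VC [4]
  [5] addr=0x81 blk=8 s=0: L1-HIT | VC [4]
  [6] addr=0xaf blk=10 s=0: MISS | VC [4, 8]
  [7] addr=0x4c blk=4 s=0: VC-HIT | VC [10, 8]
  [8] addr=0x8d blk=8 s=0: VC-HIT | VC [10, 4]
  [9] addr=0x46 blk=4 s=0: VC-HIT | VC [10, 8]
  [10] addr=0xa4 blk=10 s=0: VC-HIT | VC [4, 8]
  [11] addr=0x49 blk=4 s=0: VC-HIT | VC [10, 8]
  [12] addr=0x87 blk=8 s=0: VC-HIT | VC [10, 4]
  [13] addr=0x43 blk=4 s=0: VC-HIT | VC [10, 8]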